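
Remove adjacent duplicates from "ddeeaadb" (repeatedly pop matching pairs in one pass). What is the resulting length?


Input: ddeeaadb
Stack-based adjacent duplicate removal:
  Read 'd': push. Stack: d
  Read 'd': matches stack top 'd' => pop. Stack: (empty)
  Read 'e': push. Stack: e
  Read 'e': matches stack top 'e' => pop. Stack: (empty)
  Read 'a': push. Stack: a
  Read 'a': matches stack top 'a' => pop. Stack: (empty)
  Read 'd': push. Stack: d
  Read 'b': push. Stack: db
Final stack: "db" (length 2)

2


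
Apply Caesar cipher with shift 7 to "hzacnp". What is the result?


Caesar cipher: shift "hzacnp" by 7
  'h' (pos 7) + 7 = pos 14 = 'o'
  'z' (pos 25) + 7 = pos 6 = 'g'
  'a' (pos 0) + 7 = pos 7 = 'h'
  'c' (pos 2) + 7 = pos 9 = 'j'
  'n' (pos 13) + 7 = pos 20 = 'u'
  'p' (pos 15) + 7 = pos 22 = 'w'
Result: oghjuw

oghjuw


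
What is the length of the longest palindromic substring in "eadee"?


Input: "eadee"
Checking substrings for palindromes:
  [3:5] "ee" (len 2) => palindrome
Longest palindromic substring: "ee" with length 2

2


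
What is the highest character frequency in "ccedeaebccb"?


Input: ccedeaebccb
Character counts:
  'a': 1
  'b': 2
  'c': 4
  'd': 1
  'e': 3
Maximum frequency: 4

4


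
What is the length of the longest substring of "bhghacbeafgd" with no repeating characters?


Input: "bhghacbeafgd"
Sliding window (track last position of each char):
  Position 0 ('b'): window [0,0] length 1 -- new best
  Position 1 ('h'): window [0,1] length 2 -- new best
  Position 2 ('g'): window [0,2] length 3 -- new best
  Position 3 ('h'): repeat (last at 1), move window start to 2
  Position 3 ('h'): window [2,3] length 2
  Position 4 ('a'): window [2,4] length 3
  Position 5 ('c'): window [2,5] length 4 -- new best
  Position 6 ('b'): window [2,6] length 5 -- new best
  Position 7 ('e'): window [2,7] length 6 -- new best
  Position 8 ('a'): repeat (last at 4), move window start to 5
  Position 8 ('a'): window [5,8] length 4
  Position 9 ('f'): window [5,9] length 5
  Position 10 ('g'): window [5,10] length 6
  Position 11 ('d'): window [5,11] length 7 -- new best
Longest substring with no repeats: "cbeafgd" with length 7

7


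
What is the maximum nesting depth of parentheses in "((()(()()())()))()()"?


Input: "((()(()()())()))()()"
Tracking depth:
  Position 0 '(': depth becomes 1
  Position 1 '(': depth becomes 2
  Position 2 '(': depth becomes 3
  Position 3 ')': depth becomes 2
  Position 4 '(': depth becomes 3
  Position 5 '(': depth becomes 4
  Position 6 ')': depth becomes 3
  Position 7 '(': depth becomes 4
  Position 8 ')': depth becomes 3
  Position 9 '(': depth becomes 4
  Position 10 ')': depth becomes 3
  Position 11 ')': depth becomes 2
  Position 12 '(': depth becomes 3
  Position 13 ')': depth becomes 2
  Position 14 ')': depth becomes 1
  Position 15 ')': depth becomes 0
  Position 16 '(': depth becomes 1
  Position 17 ')': depth becomes 0
  Position 18 '(': depth becomes 1
  Position 19 ')': depth becomes 0
Maximum depth reached: 4

4


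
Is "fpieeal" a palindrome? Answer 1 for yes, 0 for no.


Input: fpieeal
Reversed: laeeipf
  Compare pos 0 ('f') with pos 6 ('l'): MISMATCH
  Compare pos 1 ('p') with pos 5 ('a'): MISMATCH
  Compare pos 2 ('i') with pos 4 ('e'): MISMATCH
Result: not a palindrome

0


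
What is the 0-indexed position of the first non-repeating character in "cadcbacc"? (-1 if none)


Input: cadcbacc
Character frequencies:
  'a': 2
  'b': 1
  'c': 4
  'd': 1
Scanning left to right for freq == 1:
  Position 0 ('c'): freq=4, skip
  Position 1 ('a'): freq=2, skip
  Position 2 ('d'): unique! => answer = 2

2


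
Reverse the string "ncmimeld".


Input: ncmimeld
Reading characters right to left:
  Position 7: 'd'
  Position 6: 'l'
  Position 5: 'e'
  Position 4: 'm'
  Position 3: 'i'
  Position 2: 'm'
  Position 1: 'c'
  Position 0: 'n'
Reversed: dlemimcn

dlemimcn


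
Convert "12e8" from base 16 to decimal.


Input: "12e8" in base 16
Positional expansion:
  Digit '1' (value 1) x 16^3 = 4096
  Digit '2' (value 2) x 16^2 = 512
  Digit 'e' (value 14) x 16^1 = 224
  Digit '8' (value 8) x 16^0 = 8
Sum = 4840

4840


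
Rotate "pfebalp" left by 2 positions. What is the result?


Input: "pfebalp", rotate left by 2
First 2 characters: "pf"
Remaining characters: "ebalp"
Concatenate remaining + first: "ebalp" + "pf" = "ebalppf"

ebalppf


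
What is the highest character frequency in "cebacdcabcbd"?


Input: cebacdcabcbd
Character counts:
  'a': 2
  'b': 3
  'c': 4
  'd': 2
  'e': 1
Maximum frequency: 4

4


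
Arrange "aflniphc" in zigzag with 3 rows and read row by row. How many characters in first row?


Zigzag "aflniphc" into 3 rows:
Placing characters:
  'a' => row 0
  'f' => row 1
  'l' => row 2
  'n' => row 1
  'i' => row 0
  'p' => row 1
  'h' => row 2
  'c' => row 1
Rows:
  Row 0: "ai"
  Row 1: "fnpc"
  Row 2: "lh"
First row length: 2

2


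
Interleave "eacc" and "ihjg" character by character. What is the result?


Interleaving "eacc" and "ihjg":
  Position 0: 'e' from first, 'i' from second => "ei"
  Position 1: 'a' from first, 'h' from second => "ah"
  Position 2: 'c' from first, 'j' from second => "cj"
  Position 3: 'c' from first, 'g' from second => "cg"
Result: eiahcjcg

eiahcjcg


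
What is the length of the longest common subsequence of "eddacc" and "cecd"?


LCS of "eddacc" and "cecd"
DP table:
           c    e    c    d
      0    0    0    0    0
  e   0    0    1    1    1
  d   0    0    1    1    2
  d   0    0    1    1    2
  a   0    0    1    1    2
  c   0    1    1    2    2
  c   0    1    1    2    2
LCS length = dp[6][4] = 2

2


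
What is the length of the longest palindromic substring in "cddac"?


Input: "cddac"
Checking substrings for palindromes:
  [1:3] "dd" (len 2) => palindrome
Longest palindromic substring: "dd" with length 2

2


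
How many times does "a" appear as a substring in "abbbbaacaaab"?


Searching for "a" in "abbbbaacaaab"
Scanning each position:
  Position 0: "a" => MATCH
  Position 1: "b" => no
  Position 2: "b" => no
  Position 3: "b" => no
  Position 4: "b" => no
  Position 5: "a" => MATCH
  Position 6: "a" => MATCH
  Position 7: "c" => no
  Position 8: "a" => MATCH
  Position 9: "a" => MATCH
  Position 10: "a" => MATCH
  Position 11: "b" => no
Total occurrences: 6

6


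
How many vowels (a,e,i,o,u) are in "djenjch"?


Input: djenjch
Checking each character:
  'd' at position 0: consonant
  'j' at position 1: consonant
  'e' at position 2: vowel (running total: 1)
  'n' at position 3: consonant
  'j' at position 4: consonant
  'c' at position 5: consonant
  'h' at position 6: consonant
Total vowels: 1

1


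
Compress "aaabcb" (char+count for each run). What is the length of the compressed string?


Input: aaabcb
Runs:
  'a' x 3 => "a3"
  'b' x 1 => "b1"
  'c' x 1 => "c1"
  'b' x 1 => "b1"
Compressed: "a3b1c1b1"
Compressed length: 8

8


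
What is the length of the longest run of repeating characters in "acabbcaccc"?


Input: "acabbcaccc"
Scanning for longest run:
  Position 1 ('c'): new char, reset run to 1
  Position 2 ('a'): new char, reset run to 1
  Position 3 ('b'): new char, reset run to 1
  Position 4 ('b'): continues run of 'b', length=2
  Position 5 ('c'): new char, reset run to 1
  Position 6 ('a'): new char, reset run to 1
  Position 7 ('c'): new char, reset run to 1
  Position 8 ('c'): continues run of 'c', length=2
  Position 9 ('c'): continues run of 'c', length=3
Longest run: 'c' with length 3

3


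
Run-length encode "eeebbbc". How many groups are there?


Input: eeebbbc
Scanning for consecutive runs:
  Group 1: 'e' x 3 (positions 0-2)
  Group 2: 'b' x 3 (positions 3-5)
  Group 3: 'c' x 1 (positions 6-6)
Total groups: 3

3


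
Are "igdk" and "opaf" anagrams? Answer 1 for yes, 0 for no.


Strings: "igdk", "opaf"
Sorted first:  dgik
Sorted second: afop
Differ at position 0: 'd' vs 'a' => not anagrams

0


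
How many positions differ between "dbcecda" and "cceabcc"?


Comparing "dbcecda" and "cceabcc" position by position:
  Position 0: 'd' vs 'c' => DIFFER
  Position 1: 'b' vs 'c' => DIFFER
  Position 2: 'c' vs 'e' => DIFFER
  Position 3: 'e' vs 'a' => DIFFER
  Position 4: 'c' vs 'b' => DIFFER
  Position 5: 'd' vs 'c' => DIFFER
  Position 6: 'a' vs 'c' => DIFFER
Positions that differ: 7

7


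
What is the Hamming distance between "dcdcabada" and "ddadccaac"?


Comparing "dcdcabada" and "ddadccaac" position by position:
  Position 0: 'd' vs 'd' => same
  Position 1: 'c' vs 'd' => differ
  Position 2: 'd' vs 'a' => differ
  Position 3: 'c' vs 'd' => differ
  Position 4: 'a' vs 'c' => differ
  Position 5: 'b' vs 'c' => differ
  Position 6: 'a' vs 'a' => same
  Position 7: 'd' vs 'a' => differ
  Position 8: 'a' vs 'c' => differ
Total differences (Hamming distance): 7

7


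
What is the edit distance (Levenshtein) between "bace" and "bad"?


Computing edit distance: "bace" -> "bad"
DP table:
           b    a    d
      0    1    2    3
  b   1    0    1    2
  a   2    1    0    1
  c   3    2    1    1
  e   4    3    2    2
Edit distance = dp[4][3] = 2

2


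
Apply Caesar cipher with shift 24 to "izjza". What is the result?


Caesar cipher: shift "izjza" by 24
  'i' (pos 8) + 24 = pos 6 = 'g'
  'z' (pos 25) + 24 = pos 23 = 'x'
  'j' (pos 9) + 24 = pos 7 = 'h'
  'z' (pos 25) + 24 = pos 23 = 'x'
  'a' (pos 0) + 24 = pos 24 = 'y'
Result: gxhxy

gxhxy


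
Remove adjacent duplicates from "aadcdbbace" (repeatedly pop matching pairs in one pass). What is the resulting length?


Input: aadcdbbace
Stack-based adjacent duplicate removal:
  Read 'a': push. Stack: a
  Read 'a': matches stack top 'a' => pop. Stack: (empty)
  Read 'd': push. Stack: d
  Read 'c': push. Stack: dc
  Read 'd': push. Stack: dcd
  Read 'b': push. Stack: dcdb
  Read 'b': matches stack top 'b' => pop. Stack: dcd
  Read 'a': push. Stack: dcda
  Read 'c': push. Stack: dcdac
  Read 'e': push. Stack: dcdace
Final stack: "dcdace" (length 6)

6


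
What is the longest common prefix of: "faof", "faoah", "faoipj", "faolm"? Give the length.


Words: faof, faoah, faoipj, faolm
  Position 0: all 'f' => match
  Position 1: all 'a' => match
  Position 2: all 'o' => match
  Position 3: ('f', 'a', 'i', 'l') => mismatch, stop
LCP = "fao" (length 3)

3


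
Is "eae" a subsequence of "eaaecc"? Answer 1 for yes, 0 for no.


Check if "eae" is a subsequence of "eaaecc"
Greedy scan:
  Position 0 ('e'): matches sub[0] = 'e'
  Position 1 ('a'): matches sub[1] = 'a'
  Position 2 ('a'): no match needed
  Position 3 ('e'): matches sub[2] = 'e'
  Position 4 ('c'): no match needed
  Position 5 ('c'): no match needed
All 3 characters matched => is a subsequence

1


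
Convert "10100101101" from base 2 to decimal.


Input: "10100101101" in base 2
Positional expansion:
  Digit '1' (value 1) x 2^10 = 1024
  Digit '0' (value 0) x 2^9 = 0
  Digit '1' (value 1) x 2^8 = 256
  Digit '0' (value 0) x 2^7 = 0
  Digit '0' (value 0) x 2^6 = 0
  Digit '1' (value 1) x 2^5 = 32
  Digit '0' (value 0) x 2^4 = 0
  Digit '1' (value 1) x 2^3 = 8
  Digit '1' (value 1) x 2^2 = 4
  Digit '0' (value 0) x 2^1 = 0
  Digit '1' (value 1) x 2^0 = 1
Sum = 1325

1325


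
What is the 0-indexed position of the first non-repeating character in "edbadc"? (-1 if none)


Input: edbadc
Character frequencies:
  'a': 1
  'b': 1
  'c': 1
  'd': 2
  'e': 1
Scanning left to right for freq == 1:
  Position 0 ('e'): unique! => answer = 0

0


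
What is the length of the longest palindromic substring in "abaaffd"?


Input: "abaaffd"
Checking substrings for palindromes:
  [0:3] "aba" (len 3) => palindrome
  [2:4] "aa" (len 2) => palindrome
  [4:6] "ff" (len 2) => palindrome
Longest palindromic substring: "aba" with length 3

3


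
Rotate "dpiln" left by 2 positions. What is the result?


Input: "dpiln", rotate left by 2
First 2 characters: "dp"
Remaining characters: "iln"
Concatenate remaining + first: "iln" + "dp" = "ilndp"

ilndp


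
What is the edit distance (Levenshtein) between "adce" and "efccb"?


Computing edit distance: "adce" -> "efccb"
DP table:
           e    f    c    c    b
      0    1    2    3    4    5
  a   1    1    2    3    4    5
  d   2    2    2    3    4    5
  c   3    3    3    2    3    4
  e   4    3    4    3    3    4
Edit distance = dp[4][5] = 4

4


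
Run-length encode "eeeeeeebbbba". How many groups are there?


Input: eeeeeeebbbba
Scanning for consecutive runs:
  Group 1: 'e' x 7 (positions 0-6)
  Group 2: 'b' x 4 (positions 7-10)
  Group 3: 'a' x 1 (positions 11-11)
Total groups: 3

3


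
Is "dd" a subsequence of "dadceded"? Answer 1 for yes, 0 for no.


Check if "dd" is a subsequence of "dadceded"
Greedy scan:
  Position 0 ('d'): matches sub[0] = 'd'
  Position 1 ('a'): no match needed
  Position 2 ('d'): matches sub[1] = 'd'
  Position 3 ('c'): no match needed
  Position 4 ('e'): no match needed
  Position 5 ('d'): no match needed
  Position 6 ('e'): no match needed
  Position 7 ('d'): no match needed
All 2 characters matched => is a subsequence

1


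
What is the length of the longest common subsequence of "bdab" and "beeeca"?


LCS of "bdab" and "beeeca"
DP table:
           b    e    e    e    c    a
      0    0    0    0    0    0    0
  b   0    1    1    1    1    1    1
  d   0    1    1    1    1    1    1
  a   0    1    1    1    1    1    2
  b   0    1    1    1    1    1    2
LCS length = dp[4][6] = 2

2


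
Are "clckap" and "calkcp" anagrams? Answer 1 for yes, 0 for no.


Strings: "clckap", "calkcp"
Sorted first:  accklp
Sorted second: accklp
Sorted forms match => anagrams

1


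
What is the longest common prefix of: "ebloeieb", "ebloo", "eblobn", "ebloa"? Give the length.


Words: ebloeieb, ebloo, eblobn, ebloa
  Position 0: all 'e' => match
  Position 1: all 'b' => match
  Position 2: all 'l' => match
  Position 3: all 'o' => match
  Position 4: ('e', 'o', 'b', 'a') => mismatch, stop
LCP = "eblo" (length 4)

4


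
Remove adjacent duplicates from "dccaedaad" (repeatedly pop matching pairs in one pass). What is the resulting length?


Input: dccaedaad
Stack-based adjacent duplicate removal:
  Read 'd': push. Stack: d
  Read 'c': push. Stack: dc
  Read 'c': matches stack top 'c' => pop. Stack: d
  Read 'a': push. Stack: da
  Read 'e': push. Stack: dae
  Read 'd': push. Stack: daed
  Read 'a': push. Stack: daeda
  Read 'a': matches stack top 'a' => pop. Stack: daed
  Read 'd': matches stack top 'd' => pop. Stack: dae
Final stack: "dae" (length 3)

3


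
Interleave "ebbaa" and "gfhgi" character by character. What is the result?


Interleaving "ebbaa" and "gfhgi":
  Position 0: 'e' from first, 'g' from second => "eg"
  Position 1: 'b' from first, 'f' from second => "bf"
  Position 2: 'b' from first, 'h' from second => "bh"
  Position 3: 'a' from first, 'g' from second => "ag"
  Position 4: 'a' from first, 'i' from second => "ai"
Result: egbfbhagai

egbfbhagai


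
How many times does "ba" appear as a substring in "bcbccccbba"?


Searching for "ba" in "bcbccccbba"
Scanning each position:
  Position 0: "bc" => no
  Position 1: "cb" => no
  Position 2: "bc" => no
  Position 3: "cc" => no
  Position 4: "cc" => no
  Position 5: "cc" => no
  Position 6: "cb" => no
  Position 7: "bb" => no
  Position 8: "ba" => MATCH
Total occurrences: 1

1


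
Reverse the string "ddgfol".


Input: ddgfol
Reading characters right to left:
  Position 5: 'l'
  Position 4: 'o'
  Position 3: 'f'
  Position 2: 'g'
  Position 1: 'd'
  Position 0: 'd'
Reversed: lofgdd

lofgdd


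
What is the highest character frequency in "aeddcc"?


Input: aeddcc
Character counts:
  'a': 1
  'c': 2
  'd': 2
  'e': 1
Maximum frequency: 2

2


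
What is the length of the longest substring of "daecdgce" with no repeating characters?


Input: "daecdgce"
Sliding window (track last position of each char):
  Position 0 ('d'): window [0,0] length 1 -- new best
  Position 1 ('a'): window [0,1] length 2 -- new best
  Position 2 ('e'): window [0,2] length 3 -- new best
  Position 3 ('c'): window [0,3] length 4 -- new best
  Position 4 ('d'): repeat (last at 0), move window start to 1
  Position 4 ('d'): window [1,4] length 4
  Position 5 ('g'): window [1,5] length 5 -- new best
  Position 6 ('c'): repeat (last at 3), move window start to 4
  Position 6 ('c'): window [4,6] length 3
  Position 7 ('e'): window [4,7] length 4
Longest substring with no repeats: "aecdg" with length 5

5


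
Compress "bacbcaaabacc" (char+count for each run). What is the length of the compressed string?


Input: bacbcaaabacc
Runs:
  'b' x 1 => "b1"
  'a' x 1 => "a1"
  'c' x 1 => "c1"
  'b' x 1 => "b1"
  'c' x 1 => "c1"
  'a' x 3 => "a3"
  'b' x 1 => "b1"
  'a' x 1 => "a1"
  'c' x 2 => "c2"
Compressed: "b1a1c1b1c1a3b1a1c2"
Compressed length: 18

18


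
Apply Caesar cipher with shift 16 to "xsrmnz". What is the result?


Caesar cipher: shift "xsrmnz" by 16
  'x' (pos 23) + 16 = pos 13 = 'n'
  's' (pos 18) + 16 = pos 8 = 'i'
  'r' (pos 17) + 16 = pos 7 = 'h'
  'm' (pos 12) + 16 = pos 2 = 'c'
  'n' (pos 13) + 16 = pos 3 = 'd'
  'z' (pos 25) + 16 = pos 15 = 'p'
Result: nihcdp

nihcdp


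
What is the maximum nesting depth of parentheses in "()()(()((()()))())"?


Input: "()()(()((()()))())"
Tracking depth:
  Position 0 '(': depth becomes 1
  Position 1 ')': depth becomes 0
  Position 2 '(': depth becomes 1
  Position 3 ')': depth becomes 0
  Position 4 '(': depth becomes 1
  Position 5 '(': depth becomes 2
  Position 6 ')': depth becomes 1
  Position 7 '(': depth becomes 2
  Position 8 '(': depth becomes 3
  Position 9 '(': depth becomes 4
  Position 10 ')': depth becomes 3
  Position 11 '(': depth becomes 4
  Position 12 ')': depth becomes 3
  Position 13 ')': depth becomes 2
  Position 14 ')': depth becomes 1
  Position 15 '(': depth becomes 2
  Position 16 ')': depth becomes 1
  Position 17 ')': depth becomes 0
Maximum depth reached: 4

4


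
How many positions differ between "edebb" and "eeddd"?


Comparing "edebb" and "eeddd" position by position:
  Position 0: 'e' vs 'e' => same
  Position 1: 'd' vs 'e' => DIFFER
  Position 2: 'e' vs 'd' => DIFFER
  Position 3: 'b' vs 'd' => DIFFER
  Position 4: 'b' vs 'd' => DIFFER
Positions that differ: 4

4


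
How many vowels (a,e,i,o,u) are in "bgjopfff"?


Input: bgjopfff
Checking each character:
  'b' at position 0: consonant
  'g' at position 1: consonant
  'j' at position 2: consonant
  'o' at position 3: vowel (running total: 1)
  'p' at position 4: consonant
  'f' at position 5: consonant
  'f' at position 6: consonant
  'f' at position 7: consonant
Total vowels: 1

1


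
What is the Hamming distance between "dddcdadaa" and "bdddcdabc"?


Comparing "dddcdadaa" and "bdddcdabc" position by position:
  Position 0: 'd' vs 'b' => differ
  Position 1: 'd' vs 'd' => same
  Position 2: 'd' vs 'd' => same
  Position 3: 'c' vs 'd' => differ
  Position 4: 'd' vs 'c' => differ
  Position 5: 'a' vs 'd' => differ
  Position 6: 'd' vs 'a' => differ
  Position 7: 'a' vs 'b' => differ
  Position 8: 'a' vs 'c' => differ
Total differences (Hamming distance): 7

7


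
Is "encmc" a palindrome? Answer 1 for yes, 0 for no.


Input: encmc
Reversed: cmcne
  Compare pos 0 ('e') with pos 4 ('c'): MISMATCH
  Compare pos 1 ('n') with pos 3 ('m'): MISMATCH
Result: not a palindrome

0


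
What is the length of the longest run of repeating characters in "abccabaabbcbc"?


Input: "abccabaabbcbc"
Scanning for longest run:
  Position 1 ('b'): new char, reset run to 1
  Position 2 ('c'): new char, reset run to 1
  Position 3 ('c'): continues run of 'c', length=2
  Position 4 ('a'): new char, reset run to 1
  Position 5 ('b'): new char, reset run to 1
  Position 6 ('a'): new char, reset run to 1
  Position 7 ('a'): continues run of 'a', length=2
  Position 8 ('b'): new char, reset run to 1
  Position 9 ('b'): continues run of 'b', length=2
  Position 10 ('c'): new char, reset run to 1
  Position 11 ('b'): new char, reset run to 1
  Position 12 ('c'): new char, reset run to 1
Longest run: 'c' with length 2

2


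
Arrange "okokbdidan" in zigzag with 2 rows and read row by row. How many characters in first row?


Zigzag "okokbdidan" into 2 rows:
Placing characters:
  'o' => row 0
  'k' => row 1
  'o' => row 0
  'k' => row 1
  'b' => row 0
  'd' => row 1
  'i' => row 0
  'd' => row 1
  'a' => row 0
  'n' => row 1
Rows:
  Row 0: "oobia"
  Row 1: "kkddn"
First row length: 5

5


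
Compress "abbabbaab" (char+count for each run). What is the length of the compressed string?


Input: abbabbaab
Runs:
  'a' x 1 => "a1"
  'b' x 2 => "b2"
  'a' x 1 => "a1"
  'b' x 2 => "b2"
  'a' x 2 => "a2"
  'b' x 1 => "b1"
Compressed: "a1b2a1b2a2b1"
Compressed length: 12

12


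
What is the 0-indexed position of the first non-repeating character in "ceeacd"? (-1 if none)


Input: ceeacd
Character frequencies:
  'a': 1
  'c': 2
  'd': 1
  'e': 2
Scanning left to right for freq == 1:
  Position 0 ('c'): freq=2, skip
  Position 1 ('e'): freq=2, skip
  Position 2 ('e'): freq=2, skip
  Position 3 ('a'): unique! => answer = 3

3


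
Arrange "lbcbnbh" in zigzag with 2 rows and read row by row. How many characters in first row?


Zigzag "lbcbnbh" into 2 rows:
Placing characters:
  'l' => row 0
  'b' => row 1
  'c' => row 0
  'b' => row 1
  'n' => row 0
  'b' => row 1
  'h' => row 0
Rows:
  Row 0: "lcnh"
  Row 1: "bbb"
First row length: 4

4


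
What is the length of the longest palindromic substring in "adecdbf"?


Input: "adecdbf"
Checking substrings for palindromes:
  No multi-char palindromic substrings found
Longest palindromic substring: "a" with length 1

1


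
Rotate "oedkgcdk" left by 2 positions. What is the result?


Input: "oedkgcdk", rotate left by 2
First 2 characters: "oe"
Remaining characters: "dkgcdk"
Concatenate remaining + first: "dkgcdk" + "oe" = "dkgcdkoe"

dkgcdkoe


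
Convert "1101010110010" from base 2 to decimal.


Input: "1101010110010" in base 2
Positional expansion:
  Digit '1' (value 1) x 2^12 = 4096
  Digit '1' (value 1) x 2^11 = 2048
  Digit '0' (value 0) x 2^10 = 0
  Digit '1' (value 1) x 2^9 = 512
  Digit '0' (value 0) x 2^8 = 0
  Digit '1' (value 1) x 2^7 = 128
  Digit '0' (value 0) x 2^6 = 0
  Digit '1' (value 1) x 2^5 = 32
  Digit '1' (value 1) x 2^4 = 16
  Digit '0' (value 0) x 2^3 = 0
  Digit '0' (value 0) x 2^2 = 0
  Digit '1' (value 1) x 2^1 = 2
  Digit '0' (value 0) x 2^0 = 0
Sum = 6834

6834


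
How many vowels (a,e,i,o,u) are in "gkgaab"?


Input: gkgaab
Checking each character:
  'g' at position 0: consonant
  'k' at position 1: consonant
  'g' at position 2: consonant
  'a' at position 3: vowel (running total: 1)
  'a' at position 4: vowel (running total: 2)
  'b' at position 5: consonant
Total vowels: 2

2


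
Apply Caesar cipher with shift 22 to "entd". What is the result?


Caesar cipher: shift "entd" by 22
  'e' (pos 4) + 22 = pos 0 = 'a'
  'n' (pos 13) + 22 = pos 9 = 'j'
  't' (pos 19) + 22 = pos 15 = 'p'
  'd' (pos 3) + 22 = pos 25 = 'z'
Result: ajpz

ajpz


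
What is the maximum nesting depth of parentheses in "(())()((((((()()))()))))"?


Input: "(())()((((((()()))()))))"
Tracking depth:
  Position 0 '(': depth becomes 1
  Position 1 '(': depth becomes 2
  Position 2 ')': depth becomes 1
  Position 3 ')': depth becomes 0
  Position 4 '(': depth becomes 1
  Position 5 ')': depth becomes 0
  Position 6 '(': depth becomes 1
  Position 7 '(': depth becomes 2
  Position 8 '(': depth becomes 3
  Position 9 '(': depth becomes 4
  Position 10 '(': depth becomes 5
  Position 11 '(': depth becomes 6
  Position 12 '(': depth becomes 7
  Position 13 ')': depth becomes 6
  Position 14 '(': depth becomes 7
  Position 15 ')': depth becomes 6
  Position 16 ')': depth becomes 5
  Position 17 ')': depth becomes 4
  Position 18 '(': depth becomes 5
  Position 19 ')': depth becomes 4
  Position 20 ')': depth becomes 3
  Position 21 ')': depth becomes 2
  Position 22 ')': depth becomes 1
  Position 23 ')': depth becomes 0
Maximum depth reached: 7

7


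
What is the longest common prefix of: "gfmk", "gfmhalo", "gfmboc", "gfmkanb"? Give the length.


Words: gfmk, gfmhalo, gfmboc, gfmkanb
  Position 0: all 'g' => match
  Position 1: all 'f' => match
  Position 2: all 'm' => match
  Position 3: ('k', 'h', 'b', 'k') => mismatch, stop
LCP = "gfm" (length 3)

3


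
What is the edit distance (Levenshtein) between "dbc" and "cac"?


Computing edit distance: "dbc" -> "cac"
DP table:
           c    a    c
      0    1    2    3
  d   1    1    2    3
  b   2    2    2    3
  c   3    2    3    2
Edit distance = dp[3][3] = 2

2


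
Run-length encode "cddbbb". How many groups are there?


Input: cddbbb
Scanning for consecutive runs:
  Group 1: 'c' x 1 (positions 0-0)
  Group 2: 'd' x 2 (positions 1-2)
  Group 3: 'b' x 3 (positions 3-5)
Total groups: 3

3


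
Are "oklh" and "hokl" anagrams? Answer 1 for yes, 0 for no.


Strings: "oklh", "hokl"
Sorted first:  hklo
Sorted second: hklo
Sorted forms match => anagrams

1


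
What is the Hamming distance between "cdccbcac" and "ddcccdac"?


Comparing "cdccbcac" and "ddcccdac" position by position:
  Position 0: 'c' vs 'd' => differ
  Position 1: 'd' vs 'd' => same
  Position 2: 'c' vs 'c' => same
  Position 3: 'c' vs 'c' => same
  Position 4: 'b' vs 'c' => differ
  Position 5: 'c' vs 'd' => differ
  Position 6: 'a' vs 'a' => same
  Position 7: 'c' vs 'c' => same
Total differences (Hamming distance): 3

3


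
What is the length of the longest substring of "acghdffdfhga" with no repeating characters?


Input: "acghdffdfhga"
Sliding window (track last position of each char):
  Position 0 ('a'): window [0,0] length 1 -- new best
  Position 1 ('c'): window [0,1] length 2 -- new best
  Position 2 ('g'): window [0,2] length 3 -- new best
  Position 3 ('h'): window [0,3] length 4 -- new best
  Position 4 ('d'): window [0,4] length 5 -- new best
  Position 5 ('f'): window [0,5] length 6 -- new best
  Position 6 ('f'): repeat (last at 5), move window start to 6
  Position 6 ('f'): window [6,6] length 1
  Position 7 ('d'): window [6,7] length 2
  Position 8 ('f'): repeat (last at 6), move window start to 7
  Position 8 ('f'): window [7,8] length 2
  Position 9 ('h'): window [7,9] length 3
  Position 10 ('g'): window [7,10] length 4
  Position 11 ('a'): window [7,11] length 5
Longest substring with no repeats: "acghdf" with length 6

6


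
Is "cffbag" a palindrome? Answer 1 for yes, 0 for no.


Input: cffbag
Reversed: gabffc
  Compare pos 0 ('c') with pos 5 ('g'): MISMATCH
  Compare pos 1 ('f') with pos 4 ('a'): MISMATCH
  Compare pos 2 ('f') with pos 3 ('b'): MISMATCH
Result: not a palindrome

0


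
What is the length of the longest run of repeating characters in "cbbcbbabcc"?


Input: "cbbcbbabcc"
Scanning for longest run:
  Position 1 ('b'): new char, reset run to 1
  Position 2 ('b'): continues run of 'b', length=2
  Position 3 ('c'): new char, reset run to 1
  Position 4 ('b'): new char, reset run to 1
  Position 5 ('b'): continues run of 'b', length=2
  Position 6 ('a'): new char, reset run to 1
  Position 7 ('b'): new char, reset run to 1
  Position 8 ('c'): new char, reset run to 1
  Position 9 ('c'): continues run of 'c', length=2
Longest run: 'b' with length 2

2


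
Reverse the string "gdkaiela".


Input: gdkaiela
Reading characters right to left:
  Position 7: 'a'
  Position 6: 'l'
  Position 5: 'e'
  Position 4: 'i'
  Position 3: 'a'
  Position 2: 'k'
  Position 1: 'd'
  Position 0: 'g'
Reversed: aleiakdg

aleiakdg


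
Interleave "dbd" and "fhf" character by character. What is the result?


Interleaving "dbd" and "fhf":
  Position 0: 'd' from first, 'f' from second => "df"
  Position 1: 'b' from first, 'h' from second => "bh"
  Position 2: 'd' from first, 'f' from second => "df"
Result: dfbhdf

dfbhdf


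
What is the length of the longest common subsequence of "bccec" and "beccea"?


LCS of "bccec" and "beccea"
DP table:
           b    e    c    c    e    a
      0    0    0    0    0    0    0
  b   0    1    1    1    1    1    1
  c   0    1    1    2    2    2    2
  c   0    1    1    2    3    3    3
  e   0    1    2    2    3    4    4
  c   0    1    2    3    3    4    4
LCS length = dp[5][6] = 4

4


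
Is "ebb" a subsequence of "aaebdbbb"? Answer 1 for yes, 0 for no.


Check if "ebb" is a subsequence of "aaebdbbb"
Greedy scan:
  Position 0 ('a'): no match needed
  Position 1 ('a'): no match needed
  Position 2 ('e'): matches sub[0] = 'e'
  Position 3 ('b'): matches sub[1] = 'b'
  Position 4 ('d'): no match needed
  Position 5 ('b'): matches sub[2] = 'b'
  Position 6 ('b'): no match needed
  Position 7 ('b'): no match needed
All 3 characters matched => is a subsequence

1


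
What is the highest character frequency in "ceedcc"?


Input: ceedcc
Character counts:
  'c': 3
  'd': 1
  'e': 2
Maximum frequency: 3

3


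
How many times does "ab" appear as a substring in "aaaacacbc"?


Searching for "ab" in "aaaacacbc"
Scanning each position:
  Position 0: "aa" => no
  Position 1: "aa" => no
  Position 2: "aa" => no
  Position 3: "ac" => no
  Position 4: "ca" => no
  Position 5: "ac" => no
  Position 6: "cb" => no
  Position 7: "bc" => no
Total occurrences: 0

0


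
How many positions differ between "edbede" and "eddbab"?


Comparing "edbede" and "eddbab" position by position:
  Position 0: 'e' vs 'e' => same
  Position 1: 'd' vs 'd' => same
  Position 2: 'b' vs 'd' => DIFFER
  Position 3: 'e' vs 'b' => DIFFER
  Position 4: 'd' vs 'a' => DIFFER
  Position 5: 'e' vs 'b' => DIFFER
Positions that differ: 4

4


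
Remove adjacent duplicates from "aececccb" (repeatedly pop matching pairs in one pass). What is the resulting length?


Input: aececccb
Stack-based adjacent duplicate removal:
  Read 'a': push. Stack: a
  Read 'e': push. Stack: ae
  Read 'c': push. Stack: aec
  Read 'e': push. Stack: aece
  Read 'c': push. Stack: aecec
  Read 'c': matches stack top 'c' => pop. Stack: aece
  Read 'c': push. Stack: aecec
  Read 'b': push. Stack: aececb
Final stack: "aececb" (length 6)

6


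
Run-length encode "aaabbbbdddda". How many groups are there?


Input: aaabbbbdddda
Scanning for consecutive runs:
  Group 1: 'a' x 3 (positions 0-2)
  Group 2: 'b' x 4 (positions 3-6)
  Group 3: 'd' x 4 (positions 7-10)
  Group 4: 'a' x 1 (positions 11-11)
Total groups: 4

4


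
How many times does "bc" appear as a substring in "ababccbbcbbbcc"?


Searching for "bc" in "ababccbbcbbbcc"
Scanning each position:
  Position 0: "ab" => no
  Position 1: "ba" => no
  Position 2: "ab" => no
  Position 3: "bc" => MATCH
  Position 4: "cc" => no
  Position 5: "cb" => no
  Position 6: "bb" => no
  Position 7: "bc" => MATCH
  Position 8: "cb" => no
  Position 9: "bb" => no
  Position 10: "bb" => no
  Position 11: "bc" => MATCH
  Position 12: "cc" => no
Total occurrences: 3

3


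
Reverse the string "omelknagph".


Input: omelknagph
Reading characters right to left:
  Position 9: 'h'
  Position 8: 'p'
  Position 7: 'g'
  Position 6: 'a'
  Position 5: 'n'
  Position 4: 'k'
  Position 3: 'l'
  Position 2: 'e'
  Position 1: 'm'
  Position 0: 'o'
Reversed: hpganklemo

hpganklemo


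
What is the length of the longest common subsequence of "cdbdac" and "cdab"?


LCS of "cdbdac" and "cdab"
DP table:
           c    d    a    b
      0    0    0    0    0
  c   0    1    1    1    1
  d   0    1    2    2    2
  b   0    1    2    2    3
  d   0    1    2    2    3
  a   0    1    2    3    3
  c   0    1    2    3    3
LCS length = dp[6][4] = 3

3


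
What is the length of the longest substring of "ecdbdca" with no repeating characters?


Input: "ecdbdca"
Sliding window (track last position of each char):
  Position 0 ('e'): window [0,0] length 1 -- new best
  Position 1 ('c'): window [0,1] length 2 -- new best
  Position 2 ('d'): window [0,2] length 3 -- new best
  Position 3 ('b'): window [0,3] length 4 -- new best
  Position 4 ('d'): repeat (last at 2), move window start to 3
  Position 4 ('d'): window [3,4] length 2
  Position 5 ('c'): window [3,5] length 3
  Position 6 ('a'): window [3,6] length 4
Longest substring with no repeats: "ecdb" with length 4

4


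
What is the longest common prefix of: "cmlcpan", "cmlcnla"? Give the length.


Words: cmlcpan, cmlcnla
  Position 0: all 'c' => match
  Position 1: all 'm' => match
  Position 2: all 'l' => match
  Position 3: all 'c' => match
  Position 4: ('p', 'n') => mismatch, stop
LCP = "cmlc" (length 4)

4


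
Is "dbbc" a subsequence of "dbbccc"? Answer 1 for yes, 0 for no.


Check if "dbbc" is a subsequence of "dbbccc"
Greedy scan:
  Position 0 ('d'): matches sub[0] = 'd'
  Position 1 ('b'): matches sub[1] = 'b'
  Position 2 ('b'): matches sub[2] = 'b'
  Position 3 ('c'): matches sub[3] = 'c'
  Position 4 ('c'): no match needed
  Position 5 ('c'): no match needed
All 4 characters matched => is a subsequence

1


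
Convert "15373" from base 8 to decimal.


Input: "15373" in base 8
Positional expansion:
  Digit '1' (value 1) x 8^4 = 4096
  Digit '5' (value 5) x 8^3 = 2560
  Digit '3' (value 3) x 8^2 = 192
  Digit '7' (value 7) x 8^1 = 56
  Digit '3' (value 3) x 8^0 = 3
Sum = 6907

6907


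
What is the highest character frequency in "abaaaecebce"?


Input: abaaaecebce
Character counts:
  'a': 4
  'b': 2
  'c': 2
  'e': 3
Maximum frequency: 4

4


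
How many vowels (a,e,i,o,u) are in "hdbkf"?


Input: hdbkf
Checking each character:
  'h' at position 0: consonant
  'd' at position 1: consonant
  'b' at position 2: consonant
  'k' at position 3: consonant
  'f' at position 4: consonant
Total vowels: 0

0


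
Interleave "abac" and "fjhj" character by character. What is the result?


Interleaving "abac" and "fjhj":
  Position 0: 'a' from first, 'f' from second => "af"
  Position 1: 'b' from first, 'j' from second => "bj"
  Position 2: 'a' from first, 'h' from second => "ah"
  Position 3: 'c' from first, 'j' from second => "cj"
Result: afbjahcj

afbjahcj


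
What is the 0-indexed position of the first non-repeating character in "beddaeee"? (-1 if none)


Input: beddaeee
Character frequencies:
  'a': 1
  'b': 1
  'd': 2
  'e': 4
Scanning left to right for freq == 1:
  Position 0 ('b'): unique! => answer = 0

0


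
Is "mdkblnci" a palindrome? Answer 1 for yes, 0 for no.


Input: mdkblnci
Reversed: icnlbkdm
  Compare pos 0 ('m') with pos 7 ('i'): MISMATCH
  Compare pos 1 ('d') with pos 6 ('c'): MISMATCH
  Compare pos 2 ('k') with pos 5 ('n'): MISMATCH
  Compare pos 3 ('b') with pos 4 ('l'): MISMATCH
Result: not a palindrome

0


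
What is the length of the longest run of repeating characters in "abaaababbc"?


Input: "abaaababbc"
Scanning for longest run:
  Position 1 ('b'): new char, reset run to 1
  Position 2 ('a'): new char, reset run to 1
  Position 3 ('a'): continues run of 'a', length=2
  Position 4 ('a'): continues run of 'a', length=3
  Position 5 ('b'): new char, reset run to 1
  Position 6 ('a'): new char, reset run to 1
  Position 7 ('b'): new char, reset run to 1
  Position 8 ('b'): continues run of 'b', length=2
  Position 9 ('c'): new char, reset run to 1
Longest run: 'a' with length 3

3


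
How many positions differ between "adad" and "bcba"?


Comparing "adad" and "bcba" position by position:
  Position 0: 'a' vs 'b' => DIFFER
  Position 1: 'd' vs 'c' => DIFFER
  Position 2: 'a' vs 'b' => DIFFER
  Position 3: 'd' vs 'a' => DIFFER
Positions that differ: 4

4


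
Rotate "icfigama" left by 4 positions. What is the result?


Input: "icfigama", rotate left by 4
First 4 characters: "icfi"
Remaining characters: "gama"
Concatenate remaining + first: "gama" + "icfi" = "gamaicfi"

gamaicfi


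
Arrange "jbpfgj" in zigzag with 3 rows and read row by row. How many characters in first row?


Zigzag "jbpfgj" into 3 rows:
Placing characters:
  'j' => row 0
  'b' => row 1
  'p' => row 2
  'f' => row 1
  'g' => row 0
  'j' => row 1
Rows:
  Row 0: "jg"
  Row 1: "bfj"
  Row 2: "p"
First row length: 2

2


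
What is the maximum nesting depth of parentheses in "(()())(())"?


Input: "(()())(())"
Tracking depth:
  Position 0 '(': depth becomes 1
  Position 1 '(': depth becomes 2
  Position 2 ')': depth becomes 1
  Position 3 '(': depth becomes 2
  Position 4 ')': depth becomes 1
  Position 5 ')': depth becomes 0
  Position 6 '(': depth becomes 1
  Position 7 '(': depth becomes 2
  Position 8 ')': depth becomes 1
  Position 9 ')': depth becomes 0
Maximum depth reached: 2

2


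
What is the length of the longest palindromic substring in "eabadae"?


Input: "eabadae"
Checking substrings for palindromes:
  [1:4] "aba" (len 3) => palindrome
  [3:6] "ada" (len 3) => palindrome
Longest palindromic substring: "aba" with length 3

3


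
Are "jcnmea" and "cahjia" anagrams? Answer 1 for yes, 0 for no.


Strings: "jcnmea", "cahjia"
Sorted first:  acejmn
Sorted second: aachij
Differ at position 1: 'c' vs 'a' => not anagrams

0


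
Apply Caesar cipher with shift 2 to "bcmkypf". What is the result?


Caesar cipher: shift "bcmkypf" by 2
  'b' (pos 1) + 2 = pos 3 = 'd'
  'c' (pos 2) + 2 = pos 4 = 'e'
  'm' (pos 12) + 2 = pos 14 = 'o'
  'k' (pos 10) + 2 = pos 12 = 'm'
  'y' (pos 24) + 2 = pos 0 = 'a'
  'p' (pos 15) + 2 = pos 17 = 'r'
  'f' (pos 5) + 2 = pos 7 = 'h'
Result: deomarh

deomarh


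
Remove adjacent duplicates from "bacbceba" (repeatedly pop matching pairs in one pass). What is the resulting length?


Input: bacbceba
Stack-based adjacent duplicate removal:
  Read 'b': push. Stack: b
  Read 'a': push. Stack: ba
  Read 'c': push. Stack: bac
  Read 'b': push. Stack: bacb
  Read 'c': push. Stack: bacbc
  Read 'e': push. Stack: bacbce
  Read 'b': push. Stack: bacbceb
  Read 'a': push. Stack: bacbceba
Final stack: "bacbceba" (length 8)

8


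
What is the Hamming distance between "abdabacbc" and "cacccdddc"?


Comparing "abdabacbc" and "cacccdddc" position by position:
  Position 0: 'a' vs 'c' => differ
  Position 1: 'b' vs 'a' => differ
  Position 2: 'd' vs 'c' => differ
  Position 3: 'a' vs 'c' => differ
  Position 4: 'b' vs 'c' => differ
  Position 5: 'a' vs 'd' => differ
  Position 6: 'c' vs 'd' => differ
  Position 7: 'b' vs 'd' => differ
  Position 8: 'c' vs 'c' => same
Total differences (Hamming distance): 8

8


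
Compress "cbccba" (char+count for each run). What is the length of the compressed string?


Input: cbccba
Runs:
  'c' x 1 => "c1"
  'b' x 1 => "b1"
  'c' x 2 => "c2"
  'b' x 1 => "b1"
  'a' x 1 => "a1"
Compressed: "c1b1c2b1a1"
Compressed length: 10

10


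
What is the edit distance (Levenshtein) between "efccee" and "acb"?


Computing edit distance: "efccee" -> "acb"
DP table:
           a    c    b
      0    1    2    3
  e   1    1    2    3
  f   2    2    2    3
  c   3    3    2    3
  c   4    4    3    3
  e   5    5    4    4
  e   6    6    5    5
Edit distance = dp[6][3] = 5

5


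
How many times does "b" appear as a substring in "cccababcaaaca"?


Searching for "b" in "cccababcaaaca"
Scanning each position:
  Position 0: "c" => no
  Position 1: "c" => no
  Position 2: "c" => no
  Position 3: "a" => no
  Position 4: "b" => MATCH
  Position 5: "a" => no
  Position 6: "b" => MATCH
  Position 7: "c" => no
  Position 8: "a" => no
  Position 9: "a" => no
  Position 10: "a" => no
  Position 11: "c" => no
  Position 12: "a" => no
Total occurrences: 2

2


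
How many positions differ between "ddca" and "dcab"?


Comparing "ddca" and "dcab" position by position:
  Position 0: 'd' vs 'd' => same
  Position 1: 'd' vs 'c' => DIFFER
  Position 2: 'c' vs 'a' => DIFFER
  Position 3: 'a' vs 'b' => DIFFER
Positions that differ: 3

3


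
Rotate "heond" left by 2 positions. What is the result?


Input: "heond", rotate left by 2
First 2 characters: "he"
Remaining characters: "ond"
Concatenate remaining + first: "ond" + "he" = "ondhe"

ondhe


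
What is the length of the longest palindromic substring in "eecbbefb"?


Input: "eecbbefb"
Checking substrings for palindromes:
  [0:2] "ee" (len 2) => palindrome
  [3:5] "bb" (len 2) => palindrome
Longest palindromic substring: "ee" with length 2

2
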